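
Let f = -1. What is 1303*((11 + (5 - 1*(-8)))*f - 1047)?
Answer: -1395513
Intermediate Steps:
1303*((11 + (5 - 1*(-8)))*f - 1047) = 1303*((11 + (5 - 1*(-8)))*(-1) - 1047) = 1303*((11 + (5 + 8))*(-1) - 1047) = 1303*((11 + 13)*(-1) - 1047) = 1303*(24*(-1) - 1047) = 1303*(-24 - 1047) = 1303*(-1071) = -1395513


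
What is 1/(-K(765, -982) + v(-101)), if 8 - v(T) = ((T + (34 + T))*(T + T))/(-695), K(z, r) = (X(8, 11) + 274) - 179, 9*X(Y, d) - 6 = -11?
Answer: -6255/235286 ≈ -0.026585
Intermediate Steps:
X(Y, d) = -5/9 (X(Y, d) = ⅔ + (⅑)*(-11) = ⅔ - 11/9 = -5/9)
K(z, r) = 850/9 (K(z, r) = (-5/9 + 274) - 179 = 2461/9 - 179 = 850/9)
v(T) = 8 + 2*T*(34 + 2*T)/695 (v(T) = 8 - (T + (34 + T))*(T + T)/(-695) = 8 - (34 + 2*T)*(2*T)*(-1)/695 = 8 - 2*T*(34 + 2*T)*(-1)/695 = 8 - (-2)*T*(34 + 2*T)/695 = 8 + 2*T*(34 + 2*T)/695)
1/(-K(765, -982) + v(-101)) = 1/(-1*850/9 + (8 + (4/695)*(-101)² + (68/695)*(-101))) = 1/(-850/9 + (8 + (4/695)*10201 - 6868/695)) = 1/(-850/9 + (8 + 40804/695 - 6868/695)) = 1/(-850/9 + 39496/695) = 1/(-235286/6255) = -6255/235286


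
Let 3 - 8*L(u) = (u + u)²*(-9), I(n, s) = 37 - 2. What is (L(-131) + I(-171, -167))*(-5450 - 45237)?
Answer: -31328570273/8 ≈ -3.9161e+9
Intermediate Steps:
I(n, s) = 35
L(u) = 3/8 + 9*u²/2 (L(u) = 3/8 - (u + u)²*(-9)/8 = 3/8 - (2*u)²*(-9)/8 = 3/8 - 4*u²*(-9)/8 = 3/8 - (-9)*u²/2 = 3/8 + 9*u²/2)
(L(-131) + I(-171, -167))*(-5450 - 45237) = ((3/8 + (9/2)*(-131)²) + 35)*(-5450 - 45237) = ((3/8 + (9/2)*17161) + 35)*(-50687) = ((3/8 + 154449/2) + 35)*(-50687) = (617799/8 + 35)*(-50687) = (618079/8)*(-50687) = -31328570273/8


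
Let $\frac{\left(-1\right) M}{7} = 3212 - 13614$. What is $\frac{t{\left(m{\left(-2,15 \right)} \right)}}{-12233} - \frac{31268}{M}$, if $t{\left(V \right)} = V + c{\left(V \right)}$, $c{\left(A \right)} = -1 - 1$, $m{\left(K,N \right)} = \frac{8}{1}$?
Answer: $- \frac{191469164}{445366831} \approx -0.42991$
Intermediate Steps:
$m{\left(K,N \right)} = 8$ ($m{\left(K,N \right)} = 8 \cdot 1 = 8$)
$c{\left(A \right)} = -2$ ($c{\left(A \right)} = -1 - 1 = -2$)
$t{\left(V \right)} = -2 + V$ ($t{\left(V \right)} = V - 2 = -2 + V$)
$M = 72814$ ($M = - 7 \left(3212 - 13614\right) = \left(-7\right) \left(-10402\right) = 72814$)
$\frac{t{\left(m{\left(-2,15 \right)} \right)}}{-12233} - \frac{31268}{M} = \frac{-2 + 8}{-12233} - \frac{31268}{72814} = 6 \left(- \frac{1}{12233}\right) - \frac{15634}{36407} = - \frac{6}{12233} - \frac{15634}{36407} = - \frac{191469164}{445366831}$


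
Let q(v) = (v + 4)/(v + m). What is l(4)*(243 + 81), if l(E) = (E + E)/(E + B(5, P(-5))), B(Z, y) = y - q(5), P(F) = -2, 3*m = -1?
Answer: 36288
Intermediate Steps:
m = -⅓ (m = (⅓)*(-1) = -⅓ ≈ -0.33333)
q(v) = (4 + v)/(-⅓ + v) (q(v) = (v + 4)/(v - ⅓) = (4 + v)/(-⅓ + v))
B(Z, y) = -27/14 + y (B(Z, y) = y - 3*(4 + 5)/(-1 + 3*5) = y - 3*9/(-1 + 15) = y - 3*9/14 = y - 1*27/14 = y - 27/14 = -27/14 + y)
l(E) = 2*E/(-55/14 + E) (l(E) = (E + E)/(E + (-27/14 - 2)) = (2*E)/(E - 55/14) = (2*E)/(-55/14 + E) = 2*E/(-55/14 + E))
l(4)*(243 + 81) = (28*4/(-55 + 14*4))*(243 + 81) = (28*4/(-55 + 56))*324 = (28*4/1)*324 = (28*4*1)*324 = 112*324 = 36288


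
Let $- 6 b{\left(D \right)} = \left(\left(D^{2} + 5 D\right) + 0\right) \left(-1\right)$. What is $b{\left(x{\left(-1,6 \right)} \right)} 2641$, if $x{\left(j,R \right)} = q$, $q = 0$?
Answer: $0$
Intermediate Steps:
$x{\left(j,R \right)} = 0$
$b{\left(D \right)} = \frac{D^{2}}{6} + \frac{5 D}{6}$ ($b{\left(D \right)} = - \frac{\left(\left(D^{2} + 5 D\right) + 0\right) \left(-1\right)}{6} = - \frac{\left(D^{2} + 5 D\right) \left(-1\right)}{6} = - \frac{- D^{2} - 5 D}{6} = \frac{D^{2}}{6} + \frac{5 D}{6}$)
$b{\left(x{\left(-1,6 \right)} \right)} 2641 = \frac{1}{6} \cdot 0 \left(5 + 0\right) 2641 = \frac{1}{6} \cdot 0 \cdot 5 \cdot 2641 = 0 \cdot 2641 = 0$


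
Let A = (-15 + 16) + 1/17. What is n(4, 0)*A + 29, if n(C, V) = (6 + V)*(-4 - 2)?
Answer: -155/17 ≈ -9.1176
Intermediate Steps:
n(C, V) = -36 - 6*V (n(C, V) = (6 + V)*(-6) = -36 - 6*V)
A = 18/17 (A = 1 + 1*(1/17) = 1 + 1/17 = 18/17 ≈ 1.0588)
n(4, 0)*A + 29 = (-36 - 6*0)*(18/17) + 29 = (-36 + 0)*(18/17) + 29 = -36*18/17 + 29 = -648/17 + 29 = -155/17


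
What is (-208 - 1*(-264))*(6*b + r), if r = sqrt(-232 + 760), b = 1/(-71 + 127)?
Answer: 6 + 224*sqrt(33) ≈ 1292.8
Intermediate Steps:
b = 1/56 ≈ 0.017857
r = 4*sqrt(33) (r = sqrt(528) = 4*sqrt(33) ≈ 22.978)
(-208 - 1*(-264))*(6*b + r) = (-208 - 1*(-264))*(6*(1/56) + 4*sqrt(33)) = (-208 + 264)*(3/28 + 4*sqrt(33)) = 56*(3/28 + 4*sqrt(33)) = 6 + 224*sqrt(33)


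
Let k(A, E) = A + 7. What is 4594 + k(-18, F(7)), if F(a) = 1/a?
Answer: 4583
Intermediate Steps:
k(A, E) = 7 + A
4594 + k(-18, F(7)) = 4594 + (7 - 18) = 4594 - 11 = 4583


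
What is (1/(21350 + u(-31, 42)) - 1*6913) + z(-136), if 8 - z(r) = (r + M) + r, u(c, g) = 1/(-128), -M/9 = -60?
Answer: -19602367099/2732799 ≈ -7173.0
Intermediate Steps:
M = 540 (M = -9*(-60) = 540)
u(c, g) = -1/128
z(r) = -532 - 2*r (z(r) = 8 - ((r + 540) + r) = 8 - ((540 + r) + r) = 8 - (540 + 2*r) = 8 + (-540 - 2*r) = -532 - 2*r)
(1/(21350 + u(-31, 42)) - 1*6913) + z(-136) = (1/(21350 - 1/128) - 1*6913) + (-532 - 2*(-136)) = (1/(2732799/128) - 6913) + (-532 + 272) = (128/2732799 - 6913) - 260 = -18891839359/2732799 - 260 = -19602367099/2732799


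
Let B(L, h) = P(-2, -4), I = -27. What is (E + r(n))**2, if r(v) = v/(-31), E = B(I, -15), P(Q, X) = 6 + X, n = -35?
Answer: 9409/961 ≈ 9.7908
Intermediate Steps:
B(L, h) = 2 (B(L, h) = 6 - 4 = 2)
E = 2
r(v) = -v/31 (r(v) = v*(-1/31) = -v/31)
(E + r(n))**2 = (2 - 1/31*(-35))**2 = (2 + 35/31)**2 = (97/31)**2 = 9409/961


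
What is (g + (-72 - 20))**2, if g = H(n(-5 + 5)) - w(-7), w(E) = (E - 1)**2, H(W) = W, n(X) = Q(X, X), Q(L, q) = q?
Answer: 24336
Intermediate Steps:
n(X) = X
w(E) = (-1 + E)**2
g = -64 (g = (-5 + 5) - (-1 - 7)**2 = 0 - 1*(-8)**2 = 0 - 1*64 = 0 - 64 = -64)
(g + (-72 - 20))**2 = (-64 + (-72 - 20))**2 = (-64 - 92)**2 = (-156)**2 = 24336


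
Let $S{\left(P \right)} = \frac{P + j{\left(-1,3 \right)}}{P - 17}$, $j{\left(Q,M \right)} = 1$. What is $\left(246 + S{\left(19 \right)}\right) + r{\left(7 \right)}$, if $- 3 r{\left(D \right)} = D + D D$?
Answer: $\frac{712}{3} \approx 237.33$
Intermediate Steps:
$S{\left(P \right)} = \frac{1 + P}{-17 + P}$ ($S{\left(P \right)} = \frac{P + 1}{P - 17} = \frac{1 + P}{-17 + P}$)
$r{\left(D \right)} = - \frac{D}{3} - \frac{D^{2}}{3}$ ($r{\left(D \right)} = - \frac{D + D D}{3} = - \frac{D + D^{2}}{3} = - \frac{D}{3} - \frac{D^{2}}{3}$)
$\left(246 + S{\left(19 \right)}\right) + r{\left(7 \right)} = \left(246 + \frac{1 + 19}{-17 + 19}\right) - \frac{7 \left(1 + 7\right)}{3} = \left(246 + \frac{1}{2} \cdot 20\right) - \frac{7}{3} \cdot 8 = \left(246 + \frac{1}{2} \cdot 20\right) - \frac{56}{3} = \left(246 + 10\right) - \frac{56}{3} = 256 - \frac{56}{3} = \frac{712}{3}$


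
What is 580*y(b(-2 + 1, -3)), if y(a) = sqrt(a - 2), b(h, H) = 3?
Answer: 580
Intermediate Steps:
y(a) = sqrt(-2 + a)
580*y(b(-2 + 1, -3)) = 580*sqrt(-2 + 3) = 580*sqrt(1) = 580*1 = 580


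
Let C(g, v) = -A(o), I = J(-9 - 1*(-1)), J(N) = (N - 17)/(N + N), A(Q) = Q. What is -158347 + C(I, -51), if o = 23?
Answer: -158370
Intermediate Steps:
J(N) = (-17 + N)/(2*N) (J(N) = (-17 + N)/((2*N)) = (-17 + N)*(1/(2*N)) = (-17 + N)/(2*N))
I = 25/16 (I = (-17 + (-9 - 1*(-1)))/(2*(-9 - 1*(-1))) = (-17 + (-9 + 1))/(2*(-9 + 1)) = (½)*(-17 - 8)/(-8) = (½)*(-⅛)*(-25) = 25/16 ≈ 1.5625)
C(g, v) = -23 (C(g, v) = -1*23 = -23)
-158347 + C(I, -51) = -158347 - 23 = -158370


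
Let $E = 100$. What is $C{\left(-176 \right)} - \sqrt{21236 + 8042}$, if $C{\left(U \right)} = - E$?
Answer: $-100 - \sqrt{29278} \approx -271.11$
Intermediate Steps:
$C{\left(U \right)} = -100$ ($C{\left(U \right)} = \left(-1\right) 100 = -100$)
$C{\left(-176 \right)} - \sqrt{21236 + 8042} = -100 - \sqrt{21236 + 8042} = -100 - \sqrt{29278}$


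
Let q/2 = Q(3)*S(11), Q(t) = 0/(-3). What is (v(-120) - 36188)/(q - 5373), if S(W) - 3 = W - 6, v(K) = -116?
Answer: 36304/5373 ≈ 6.7567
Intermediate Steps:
S(W) = -3 + W (S(W) = 3 + (W - 6) = 3 + (-6 + W) = -3 + W)
Q(t) = 0 (Q(t) = 0*(-1/3) = 0)
q = 0 (q = 2*(0*(-3 + 11)) = 2*(0*8) = 2*0 = 0)
(v(-120) - 36188)/(q - 5373) = (-116 - 36188)/(0 - 5373) = -36304/(-5373) = -36304*(-1/5373) = 36304/5373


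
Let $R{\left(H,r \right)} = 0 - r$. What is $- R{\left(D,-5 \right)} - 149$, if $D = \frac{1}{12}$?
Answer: $-154$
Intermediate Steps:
$D = \frac{1}{12} \approx 0.083333$
$R{\left(H,r \right)} = - r$
$- R{\left(D,-5 \right)} - 149 = - \left(-1\right) \left(-5\right) - 149 = \left(-1\right) 5 - 149 = -5 - 149 = -154$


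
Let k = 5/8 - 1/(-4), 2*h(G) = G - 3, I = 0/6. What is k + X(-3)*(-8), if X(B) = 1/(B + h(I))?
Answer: 191/72 ≈ 2.6528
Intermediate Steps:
I = 0 (I = 0*(⅙) = 0)
h(G) = -3/2 + G/2 (h(G) = (G - 3)/2 = (-3 + G)/2 = -3/2 + G/2)
X(B) = 1/(-3/2 + B) (X(B) = 1/(B + (-3/2 + (½)*0)) = 1/(B + (-3/2 + 0)) = 1/(B - 3/2) = 1/(-3/2 + B))
k = 7/8 (k = 5*(⅛) - 1*(-¼) = 5/8 + ¼ = 7/8 ≈ 0.87500)
k + X(-3)*(-8) = 7/8 + (2/(-3 + 2*(-3)))*(-8) = 7/8 + (2/(-3 - 6))*(-8) = 7/8 + (2/(-9))*(-8) = 7/8 + (2*(-⅑))*(-8) = 7/8 - 2/9*(-8) = 7/8 + 16/9 = 191/72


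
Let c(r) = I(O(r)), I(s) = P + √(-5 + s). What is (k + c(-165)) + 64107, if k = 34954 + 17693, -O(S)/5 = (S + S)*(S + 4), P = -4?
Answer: 116750 + I*√265655 ≈ 1.1675e+5 + 515.42*I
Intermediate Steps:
O(S) = -10*S*(4 + S) (O(S) = -5*(S + S)*(S + 4) = -5*2*S*(4 + S) = -10*S*(4 + S))
I(s) = -4 + √(-5 + s)
c(r) = -4 + √(-5 - 10*r*(4 + r))
k = 52647
(k + c(-165)) + 64107 = (52647 + (-4 + √5*√(-1 - 2*(-165)*(4 - 165)))) + 64107 = (52647 + (-4 + √5*√(-1 - 2*(-165)*(-161)))) + 64107 = (52647 + (-4 + √5*√(-1 - 53130))) + 64107 = (52647 + (-4 + √5*√(-53131))) + 64107 = (52647 + (-4 + √5*(I*√53131))) + 64107 = (52647 + (-4 + I*√265655)) + 64107 = (52643 + I*√265655) + 64107 = 116750 + I*√265655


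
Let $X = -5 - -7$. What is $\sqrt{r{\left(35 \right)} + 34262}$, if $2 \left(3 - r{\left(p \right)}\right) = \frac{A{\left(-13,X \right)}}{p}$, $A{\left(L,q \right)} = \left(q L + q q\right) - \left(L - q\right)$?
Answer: $\frac{\sqrt{3426510}}{10} \approx 185.11$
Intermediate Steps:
$X = 2$ ($X = -5 + 7 = 2$)
$A{\left(L,q \right)} = q + q^{2} - L + L q$ ($A{\left(L,q \right)} = \left(L q + q^{2}\right) - \left(L - q\right) = \left(q^{2} + L q\right) - \left(L - q\right) = q + q^{2} - L + L q$)
$r{\left(p \right)} = 3 + \frac{7}{2 p}$ ($r{\left(p \right)} = 3 - \frac{\left(2 + 2^{2} - -13 - 26\right) \frac{1}{p}}{2} = 3 - \frac{\left(2 + 4 + 13 - 26\right) \frac{1}{p}}{2} = 3 - \frac{\left(-7\right) \frac{1}{p}}{2} = 3 + \frac{7}{2 p}$)
$\sqrt{r{\left(35 \right)} + 34262} = \sqrt{\left(3 + \frac{7}{2 \cdot 35}\right) + 34262} = \sqrt{\left(3 + \frac{7}{2} \cdot \frac{1}{35}\right) + 34262} = \sqrt{\left(3 + \frac{1}{10}\right) + 34262} = \sqrt{\frac{31}{10} + 34262} = \sqrt{\frac{342651}{10}} = \frac{\sqrt{3426510}}{10}$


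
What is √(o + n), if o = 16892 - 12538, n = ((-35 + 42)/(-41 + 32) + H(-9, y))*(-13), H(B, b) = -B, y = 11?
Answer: 4*√2389/3 ≈ 65.170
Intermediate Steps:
n = -962/9 (n = ((-35 + 42)/(-41 + 32) - 1*(-9))*(-13) = (7/(-9) + 9)*(-13) = (7*(-⅑) + 9)*(-13) = (-7/9 + 9)*(-13) = (74/9)*(-13) = -962/9 ≈ -106.89)
o = 4354
√(o + n) = √(4354 - 962/9) = √(38224/9) = 4*√2389/3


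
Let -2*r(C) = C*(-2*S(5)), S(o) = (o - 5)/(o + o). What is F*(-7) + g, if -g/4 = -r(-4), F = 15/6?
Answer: -35/2 ≈ -17.500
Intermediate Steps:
F = 5/2 (F = 15*(1/6) = 5/2 ≈ 2.5000)
S(o) = (-5 + o)/(2*o) (S(o) = (-5 + o)/((2*o)) = (-5 + o)*(1/(2*o)) = (-5 + o)/(2*o))
r(C) = 0 (r(C) = -C*(-(-5 + 5)/5)/2 = -C*(-0/5)/2 = -C*(-2*0)/2 = -C*0/2 = -1/2*0 = 0)
g = 0 (g = -(-4)*0 = -4*0 = 0)
F*(-7) + g = (5/2)*(-7) + 0 = -35/2 + 0 = -35/2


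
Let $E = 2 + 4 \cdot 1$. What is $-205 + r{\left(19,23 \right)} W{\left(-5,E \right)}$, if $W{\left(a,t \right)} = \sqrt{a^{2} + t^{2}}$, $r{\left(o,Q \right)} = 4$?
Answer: $-205 + 4 \sqrt{61} \approx -173.76$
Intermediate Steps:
$E = 6$ ($E = 2 + 4 = 6$)
$-205 + r{\left(19,23 \right)} W{\left(-5,E \right)} = -205 + 4 \sqrt{\left(-5\right)^{2} + 6^{2}} = -205 + 4 \sqrt{25 + 36} = -205 + 4 \sqrt{61}$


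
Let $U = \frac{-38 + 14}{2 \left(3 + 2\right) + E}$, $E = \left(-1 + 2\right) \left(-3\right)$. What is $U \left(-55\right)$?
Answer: $\frac{1320}{7} \approx 188.57$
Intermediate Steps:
$E = -3$ ($E = 1 \left(-3\right) = -3$)
$U = - \frac{24}{7}$ ($U = \frac{-38 + 14}{2 \left(3 + 2\right) - 3} = - \frac{24}{2 \cdot 5 - 3} = - \frac{24}{10 - 3} = - \frac{24}{7} \approx -3.4286$)
$U \left(-55\right) = \left(- \frac{24}{7}\right) \left(-55\right) = \frac{1320}{7}$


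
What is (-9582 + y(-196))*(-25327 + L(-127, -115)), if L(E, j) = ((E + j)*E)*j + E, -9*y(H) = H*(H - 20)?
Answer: 50856217104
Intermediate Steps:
y(H) = -H*(-20 + H)/9 (y(H) = -H*(H - 20)/9 = -H*(-20 + H)/9)
L(E, j) = E + E*j*(E + j) (L(E, j) = (E*(E + j))*j + E = E*j*(E + j) + E = E + E*j*(E + j))
(-9582 + y(-196))*(-25327 + L(-127, -115)) = (-9582 + (⅑)*(-196)*(20 - 1*(-196)))*(-25327 - 127*(1 + (-115)² - 127*(-115))) = (-9582 + (⅑)*(-196)*(20 + 196))*(-25327 - 127*(1 + 13225 + 14605)) = (-9582 + (⅑)*(-196)*216)*(-25327 - 127*27831) = (-9582 - 4704)*(-25327 - 3534537) = -14286*(-3559864) = 50856217104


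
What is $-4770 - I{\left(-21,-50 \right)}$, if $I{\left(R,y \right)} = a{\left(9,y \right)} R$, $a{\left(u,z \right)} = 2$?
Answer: $-4728$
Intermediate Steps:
$I{\left(R,y \right)} = 2 R$
$-4770 - I{\left(-21,-50 \right)} = -4770 - 2 \left(-21\right) = -4770 - -42 = -4770 + 42 = -4728$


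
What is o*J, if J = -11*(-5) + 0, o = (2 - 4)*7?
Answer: -770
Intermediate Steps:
o = -14 (o = -2*7 = -14)
J = 55 (J = 55 + 0 = 55)
o*J = -14*55 = -770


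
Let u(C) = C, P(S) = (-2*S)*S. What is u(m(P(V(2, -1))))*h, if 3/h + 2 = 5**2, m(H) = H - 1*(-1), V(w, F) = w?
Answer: -21/23 ≈ -0.91304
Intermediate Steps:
P(S) = -2*S**2
m(H) = 1 + H (m(H) = H + 1 = 1 + H)
h = 3/23 (h = 3/(-2 + 5**2) = 3/(-2 + 25) = 3/23 ≈ 0.13043)
u(m(P(V(2, -1))))*h = (1 - 2*2**2)*(3/23) = (1 - 2*4)*(3/23) = (1 - 8)*(3/23) = -7*3/23 = -21/23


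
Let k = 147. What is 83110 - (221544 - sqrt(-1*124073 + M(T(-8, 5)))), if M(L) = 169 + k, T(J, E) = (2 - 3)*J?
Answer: -138434 + I*sqrt(123757) ≈ -1.3843e+5 + 351.79*I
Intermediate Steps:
T(J, E) = -J
M(L) = 316 (M(L) = 169 + 147 = 316)
83110 - (221544 - sqrt(-1*124073 + M(T(-8, 5)))) = 83110 - (221544 - sqrt(-1*124073 + 316)) = 83110 - (221544 - sqrt(-124073 + 316)) = 83110 - (221544 - sqrt(-123757)) = 83110 - (221544 - I*sqrt(123757)) = 83110 + (-221544 + I*sqrt(123757)) = -138434 + I*sqrt(123757)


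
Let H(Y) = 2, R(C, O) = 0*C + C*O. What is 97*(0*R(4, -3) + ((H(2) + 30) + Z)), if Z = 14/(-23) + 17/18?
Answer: 1298539/414 ≈ 3136.6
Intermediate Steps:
R(C, O) = C*O (R(C, O) = 0 + C*O = C*O)
Z = 139/414 (Z = 14*(-1/23) + 17*(1/18) = -14/23 + 17/18 = 139/414 ≈ 0.33575)
97*(0*R(4, -3) + ((H(2) + 30) + Z)) = 97*(0*(4*(-3)) + ((2 + 30) + 139/414)) = 97*(0*(-12) + (32 + 139/414)) = 97*(0 + 13387/414) = 97*(13387/414) = 1298539/414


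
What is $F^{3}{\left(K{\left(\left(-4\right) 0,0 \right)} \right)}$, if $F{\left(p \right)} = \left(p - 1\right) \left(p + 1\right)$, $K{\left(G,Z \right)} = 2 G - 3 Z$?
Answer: $-1$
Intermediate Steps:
$K{\left(G,Z \right)} = - 3 Z + 2 G$
$F{\left(p \right)} = \left(1 + p\right) \left(-1 + p\right)$ ($F{\left(p \right)} = \left(-1 + p\right) \left(1 + p\right) = \left(1 + p\right) \left(-1 + p\right)$)
$F^{3}{\left(K{\left(\left(-4\right) 0,0 \right)} \right)} = \left(-1 + \left(\left(-3\right) 0 + 2 \left(\left(-4\right) 0\right)\right)^{2}\right)^{3} = \left(-1 + \left(0 + 2 \cdot 0\right)^{2}\right)^{3} = \left(-1 + \left(0 + 0\right)^{2}\right)^{3} = \left(-1 + 0^{2}\right)^{3} = \left(-1 + 0\right)^{3} = \left(-1\right)^{3} = -1$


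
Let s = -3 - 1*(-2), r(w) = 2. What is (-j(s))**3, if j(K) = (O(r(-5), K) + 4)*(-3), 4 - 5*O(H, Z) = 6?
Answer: 157464/125 ≈ 1259.7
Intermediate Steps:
O(H, Z) = -2/5 (O(H, Z) = 4/5 - 1/5*6 = 4/5 - 6/5 = -2/5)
s = -1 (s = -3 + 2 = -1)
j(K) = -54/5 (j(K) = (-2/5 + 4)*(-3) = (18/5)*(-3) = -54/5)
(-j(s))**3 = (-1*(-54/5))**3 = (54/5)**3 = 157464/125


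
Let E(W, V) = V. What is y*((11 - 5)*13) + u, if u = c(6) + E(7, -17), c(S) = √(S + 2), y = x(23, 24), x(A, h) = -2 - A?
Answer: -1967 + 2*√2 ≈ -1964.2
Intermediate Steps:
y = -25 (y = -2 - 1*23 = -2 - 23 = -25)
c(S) = √(2 + S)
u = -17 + 2*√2 (u = √(2 + 6) - 17 = √8 - 17 = 2*√2 - 17 = -17 + 2*√2 ≈ -14.172)
y*((11 - 5)*13) + u = -25*(11 - 5)*13 + (-17 + 2*√2) = -150*13 + (-17 + 2*√2) = -25*78 + (-17 + 2*√2) = -1950 + (-17 + 2*√2) = -1967 + 2*√2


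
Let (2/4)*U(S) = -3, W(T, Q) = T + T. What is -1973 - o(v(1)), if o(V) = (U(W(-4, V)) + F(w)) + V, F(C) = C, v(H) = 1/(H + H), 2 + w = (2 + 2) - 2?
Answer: -3935/2 ≈ -1967.5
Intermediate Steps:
w = 0 (w = -2 + ((2 + 2) - 2) = -2 + (4 - 2) = -2 + 2 = 0)
v(H) = 1/(2*H)
W(T, Q) = 2*T
U(S) = -6 (U(S) = 2*(-3) = -6)
o(V) = -6 + V (o(V) = (-6 + 0) + V = -6 + V)
-1973 - o(v(1)) = -1973 - (-6 + (1/2)/1) = -1973 - (-6 + (1/2)*1) = -1973 - (-6 + 1/2) = -1973 - 1*(-11/2) = -1973 + 11/2 = -3935/2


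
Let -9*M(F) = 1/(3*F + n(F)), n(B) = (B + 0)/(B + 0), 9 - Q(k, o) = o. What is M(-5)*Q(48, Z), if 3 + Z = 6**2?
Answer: -4/21 ≈ -0.19048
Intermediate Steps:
Z = 33 (Z = -3 + 6**2 = -3 + 36 = 33)
Q(k, o) = 9 - o
n(B) = 1 (n(B) = B/B = 1)
M(F) = -1/(9*(1 + 3*F)) (M(F) = -1/(9*(3*F + 1)) = -1/(9*(1 + 3*F)))
M(-5)*Q(48, Z) = (-1/(9 + 27*(-5)))*(9 - 1*33) = (-1/(9 - 135))*(9 - 33) = -1/(-126)*(-24) = -1*(-1/126)*(-24) = (1/126)*(-24) = -4/21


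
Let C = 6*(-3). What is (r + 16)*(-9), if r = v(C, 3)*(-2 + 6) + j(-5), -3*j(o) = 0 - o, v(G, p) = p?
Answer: -237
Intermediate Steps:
C = -18
j(o) = o/3 (j(o) = -(0 - o)/3 = -(-1)*o/3 = o/3)
r = 31/3 (r = 3*(-2 + 6) + (⅓)*(-5) = 3*4 - 5/3 = 12 - 5/3 = 31/3 ≈ 10.333)
(r + 16)*(-9) = (31/3 + 16)*(-9) = (79/3)*(-9) = -237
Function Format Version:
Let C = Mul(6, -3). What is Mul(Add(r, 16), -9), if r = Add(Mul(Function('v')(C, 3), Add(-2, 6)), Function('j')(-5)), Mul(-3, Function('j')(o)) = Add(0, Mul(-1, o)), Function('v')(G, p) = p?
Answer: -237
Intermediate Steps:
C = -18
Function('j')(o) = Mul(Rational(1, 3), o) (Function('j')(o) = Mul(Rational(-1, 3), Add(0, Mul(-1, o))) = Mul(Rational(-1, 3), Mul(-1, o)) = Mul(Rational(1, 3), o))
r = Rational(31, 3) (r = Add(Mul(3, Add(-2, 6)), Mul(Rational(1, 3), -5)) = Add(Mul(3, 4), Rational(-5, 3)) = Add(12, Rational(-5, 3)) = Rational(31, 3) ≈ 10.333)
Mul(Add(r, 16), -9) = Mul(Add(Rational(31, 3), 16), -9) = Mul(Rational(79, 3), -9) = -237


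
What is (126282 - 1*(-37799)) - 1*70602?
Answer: 93479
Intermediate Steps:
(126282 - 1*(-37799)) - 1*70602 = (126282 + 37799) - 70602 = 164081 - 70602 = 93479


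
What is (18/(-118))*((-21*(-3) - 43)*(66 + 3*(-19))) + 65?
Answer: 2215/59 ≈ 37.542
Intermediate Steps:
(18/(-118))*((-21*(-3) - 43)*(66 + 3*(-19))) + 65 = (18*(-1/118))*((63 - 43)*(66 - 57)) + 65 = -180*9/59 + 65 = -9/59*180 + 65 = -1620/59 + 65 = 2215/59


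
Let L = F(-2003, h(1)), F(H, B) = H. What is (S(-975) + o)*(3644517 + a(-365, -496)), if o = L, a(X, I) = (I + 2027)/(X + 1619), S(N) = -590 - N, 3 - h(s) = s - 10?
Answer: -3697312711841/627 ≈ -5.8968e+9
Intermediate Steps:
h(s) = 13 - s (h(s) = 3 - (s - 10) = 3 - (-10 + s) = 3 + (10 - s) = 13 - s)
L = -2003
a(X, I) = (2027 + I)/(1619 + X)
o = -2003
(S(-975) + o)*(3644517 + a(-365, -496)) = ((-590 - 1*(-975)) - 2003)*(3644517 + (2027 - 496)/(1619 - 365)) = ((-590 + 975) - 2003)*(3644517 + 1531/1254) = (385 - 2003)*(3644517 + (1/1254)*1531) = -1618*(3644517 + 1531/1254) = -1618*4570225849/1254 = -3697312711841/627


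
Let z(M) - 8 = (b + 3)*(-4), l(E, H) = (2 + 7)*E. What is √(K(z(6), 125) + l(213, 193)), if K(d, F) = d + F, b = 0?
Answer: √2038 ≈ 45.144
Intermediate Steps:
l(E, H) = 9*E
z(M) = -4 (z(M) = 8 + (0 + 3)*(-4) = 8 + 3*(-4) = 8 - 12 = -4)
K(d, F) = F + d
√(K(z(6), 125) + l(213, 193)) = √((125 - 4) + 9*213) = √(121 + 1917) = √2038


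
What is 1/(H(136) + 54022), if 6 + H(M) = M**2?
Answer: 1/72512 ≈ 1.3791e-5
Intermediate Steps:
H(M) = -6 + M**2
1/(H(136) + 54022) = 1/((-6 + 136**2) + 54022) = 1/((-6 + 18496) + 54022) = 1/(18490 + 54022) = 1/72512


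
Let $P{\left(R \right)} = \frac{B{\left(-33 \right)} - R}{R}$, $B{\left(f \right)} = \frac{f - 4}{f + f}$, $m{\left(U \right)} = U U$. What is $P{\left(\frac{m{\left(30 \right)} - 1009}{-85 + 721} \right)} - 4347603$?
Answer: $- \frac{5212781118}{1199} \approx -4.3476 \cdot 10^{6}$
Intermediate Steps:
$m{\left(U \right)} = U^{2}$
$B{\left(f \right)} = \frac{-4 + f}{2 f}$
$P{\left(R \right)} = \frac{\frac{37}{66} - R}{R}$ ($P{\left(R \right)} = \frac{\frac{-4 - 33}{2 \left(-33\right)} - R}{R} = \frac{\frac{1}{2} \left(- \frac{1}{33}\right) \left(-37\right) - R}{R} = \frac{\frac{37}{66} - R}{R}$)
$P{\left(\frac{m{\left(30 \right)} - 1009}{-85 + 721} \right)} - 4347603 = \frac{\frac{37}{66} - \frac{30^{2} - 1009}{-85 + 721}}{\left(30^{2} - 1009\right) \frac{1}{-85 + 721}} - 4347603 = \frac{\frac{37}{66} - \frac{900 - 1009}{636}}{\left(900 - 1009\right) \frac{1}{636}} - 4347603 = \frac{\frac{37}{66} - \left(-109\right) \frac{1}{636}}{\left(-109\right) \frac{1}{636}} - 4347603 = \frac{\frac{37}{66} - - \frac{109}{636}}{- \frac{109}{636}} - 4347603 = - \frac{636 \left(\frac{37}{66} + \frac{109}{636}\right)}{109} - 4347603 = \left(- \frac{636}{109}\right) \frac{1707}{2332} - 4347603 = - \frac{5121}{1199} - 4347603 = - \frac{5212781118}{1199}$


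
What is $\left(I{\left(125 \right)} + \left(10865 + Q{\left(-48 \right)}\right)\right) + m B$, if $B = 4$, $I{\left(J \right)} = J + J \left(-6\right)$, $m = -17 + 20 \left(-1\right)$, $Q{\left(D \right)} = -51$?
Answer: $10041$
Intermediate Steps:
$m = -37$ ($m = -17 - 20 = -37$)
$I{\left(J \right)} = - 5 J$ ($I{\left(J \right)} = J - 6 J = - 5 J$)
$\left(I{\left(125 \right)} + \left(10865 + Q{\left(-48 \right)}\right)\right) + m B = \left(\left(-5\right) 125 + \left(10865 - 51\right)\right) - 148 = \left(-625 + 10814\right) - 148 = 10189 - 148 = 10041$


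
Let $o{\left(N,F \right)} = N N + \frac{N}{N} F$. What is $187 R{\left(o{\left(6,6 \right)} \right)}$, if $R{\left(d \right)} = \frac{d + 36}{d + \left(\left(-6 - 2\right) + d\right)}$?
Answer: $\frac{7293}{38} \approx 191.92$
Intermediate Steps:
$o{\left(N,F \right)} = F + N^{2}$ ($o{\left(N,F \right)} = N^{2} + 1 F = N^{2} + F = F + N^{2}$)
$R{\left(d \right)} = \frac{36 + d}{-8 + 2 d}$ ($R{\left(d \right)} = \frac{36 + d}{d + \left(-8 + d\right)} = \frac{36 + d}{-8 + 2 d}$)
$187 R{\left(o{\left(6,6 \right)} \right)} = 187 \frac{36 + \left(6 + 6^{2}\right)}{2 \left(-4 + \left(6 + 6^{2}\right)\right)} = 187 \frac{36 + \left(6 + 36\right)}{2 \left(-4 + \left(6 + 36\right)\right)} = 187 \frac{36 + 42}{2 \left(-4 + 42\right)} = 187 \cdot \frac{1}{2} \cdot \frac{1}{38} \cdot 78 = 187 \cdot \frac{39}{38} = \frac{7293}{38}$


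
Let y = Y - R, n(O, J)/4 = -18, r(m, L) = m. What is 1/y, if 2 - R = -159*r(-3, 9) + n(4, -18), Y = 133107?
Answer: 1/133510 ≈ 7.4901e-6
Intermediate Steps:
n(O, J) = -72 (n(O, J) = 4*(-18) = -72)
R = -403 (R = 2 - (-159*(-3) - 72) = 2 - (477 - 72) = 2 - 1*405 = 2 - 405 = -403)
y = 133510 (y = 133107 - 1*(-403) = 133107 + 403 = 133510)
1/y = 1/133510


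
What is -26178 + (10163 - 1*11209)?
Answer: -27224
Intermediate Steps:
-26178 + (10163 - 1*11209) = -26178 + (10163 - 11209) = -26178 - 1046 = -27224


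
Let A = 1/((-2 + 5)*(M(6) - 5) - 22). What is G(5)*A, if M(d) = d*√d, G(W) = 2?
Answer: 74/575 + 36*√6/575 ≈ 0.28205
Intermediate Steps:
M(d) = d^(3/2)
A = 1/(-37 + 18*√6) (A = 1/((-2 + 5)*(6^(3/2) - 5) - 22) = 1/(3*(6*√6 - 5) - 22) = 1/(3*(-5 + 6*√6) - 22) = 1/((-15 + 18*√6) - 22) = 1/(-37 + 18*√6) ≈ 0.14103)
G(5)*A = 2*(37/575 + 18*√6/575) = 74/575 + 36*√6/575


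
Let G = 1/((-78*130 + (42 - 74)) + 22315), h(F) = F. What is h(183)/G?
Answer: 2222169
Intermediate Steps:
G = 1/12143 (G = 1/((-10140 - 32) + 22315) = 1/(-10172 + 22315) = 1/12143 ≈ 8.2352e-5)
h(183)/G = 183/(1/12143) = 183*12143 = 2222169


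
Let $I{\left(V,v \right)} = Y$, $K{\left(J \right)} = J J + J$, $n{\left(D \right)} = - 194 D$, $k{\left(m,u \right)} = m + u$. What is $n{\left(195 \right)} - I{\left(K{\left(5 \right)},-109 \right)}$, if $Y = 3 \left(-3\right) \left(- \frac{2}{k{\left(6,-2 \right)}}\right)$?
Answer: $- \frac{75669}{2} \approx -37835.0$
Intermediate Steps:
$K{\left(J \right)} = J + J^{2}$ ($K{\left(J \right)} = J^{2} + J = J + J^{2}$)
$Y = \frac{9}{2}$ ($Y = 3 \left(-3\right) \left(- \frac{2}{6 - 2}\right) = - 9 \left(- \frac{2}{4}\right) = - 9 \left(\left(-2\right) \frac{1}{4}\right) = \left(-9\right) \left(- \frac{1}{2}\right) = \frac{9}{2} \approx 4.5$)
$I{\left(V,v \right)} = \frac{9}{2}$
$n{\left(195 \right)} - I{\left(K{\left(5 \right)},-109 \right)} = \left(-194\right) 195 - \frac{9}{2} = -37830 - \frac{9}{2} = - \frac{75669}{2}$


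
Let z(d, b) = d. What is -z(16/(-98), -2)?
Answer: 8/49 ≈ 0.16327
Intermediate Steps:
-z(16/(-98), -2) = -16/(-98) = -16*(-1)/98 = -1*(-8/49) = 8/49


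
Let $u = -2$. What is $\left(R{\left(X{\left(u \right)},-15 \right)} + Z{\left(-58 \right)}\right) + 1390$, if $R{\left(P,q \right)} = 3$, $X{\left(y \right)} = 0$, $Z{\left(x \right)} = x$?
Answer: $1335$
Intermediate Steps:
$\left(R{\left(X{\left(u \right)},-15 \right)} + Z{\left(-58 \right)}\right) + 1390 = \left(3 - 58\right) + 1390 = -55 + 1390 = 1335$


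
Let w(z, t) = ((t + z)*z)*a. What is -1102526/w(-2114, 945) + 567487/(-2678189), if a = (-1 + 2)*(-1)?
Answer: 775180838436/3309258708637 ≈ 0.23425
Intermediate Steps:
a = -1 (a = 1*(-1) = -1)
w(z, t) = -z*(t + z) (w(z, t) = ((t + z)*z)*(-1) = (z*(t + z))*(-1) = -z*(t + z))
-1102526/w(-2114, 945) + 567487/(-2678189) = -1102526*1/(2114*(945 - 2114)) + 567487/(-2678189) = -1102526/((-1*(-2114)*(-1169))) + 567487*(-1/2678189) = -1102526/(-2471266) - 567487/2678189 = -1102526*(-1/2471266) - 567487/2678189 = 551263/1235633 - 567487/2678189 = 775180838436/3309258708637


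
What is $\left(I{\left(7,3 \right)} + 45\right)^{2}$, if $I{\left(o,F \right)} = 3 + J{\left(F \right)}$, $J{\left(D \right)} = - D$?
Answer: $2025$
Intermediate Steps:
$I{\left(o,F \right)} = 3 - F$
$\left(I{\left(7,3 \right)} + 45\right)^{2} = \left(\left(3 - 3\right) + 45\right)^{2} = \left(0 + 45\right)^{2} = 45^{2} = 2025$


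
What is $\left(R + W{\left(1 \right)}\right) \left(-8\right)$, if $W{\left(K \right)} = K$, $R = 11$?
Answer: $-96$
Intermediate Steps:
$\left(R + W{\left(1 \right)}\right) \left(-8\right) = \left(11 + 1\right) \left(-8\right) = 12 \left(-8\right) = -96$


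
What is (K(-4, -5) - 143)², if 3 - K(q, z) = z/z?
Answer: 19881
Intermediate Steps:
K(q, z) = 2 (K(q, z) = 3 - z/z = 3 - 1*1 = 3 - 1 = 2)
(K(-4, -5) - 143)² = (2 - 143)² = (-141)² = 19881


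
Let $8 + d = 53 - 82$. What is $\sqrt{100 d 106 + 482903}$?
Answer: $\sqrt{90703} \approx 301.17$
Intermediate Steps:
$d = -37$ ($d = -8 + \left(53 - 82\right) = -8 - 29 = -37$)
$\sqrt{100 d 106 + 482903} = \sqrt{100 \left(-37\right) 106 + 482903} = \sqrt{\left(-3700\right) 106 + 482903} = \sqrt{-392200 + 482903} = \sqrt{90703}$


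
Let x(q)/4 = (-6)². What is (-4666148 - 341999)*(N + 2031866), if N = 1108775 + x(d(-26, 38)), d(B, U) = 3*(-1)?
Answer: -15729512975395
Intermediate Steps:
d(B, U) = -3
x(q) = 144 (x(q) = 4*(-6)² = 4*36 = 144)
N = 1108919 (N = 1108775 + 144 = 1108919)
(-4666148 - 341999)*(N + 2031866) = (-4666148 - 341999)*(1108919 + 2031866) = -5008147*3140785 = -15729512975395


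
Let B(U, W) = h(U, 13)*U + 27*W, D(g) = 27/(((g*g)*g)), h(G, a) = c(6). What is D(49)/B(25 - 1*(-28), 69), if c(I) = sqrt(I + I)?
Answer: 16767/134788929863 - 954*sqrt(3)/134788929863 ≈ 1.1214e-7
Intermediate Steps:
c(I) = sqrt(2)*sqrt(I) (c(I) = sqrt(2*I) = sqrt(2)*sqrt(I))
h(G, a) = 2*sqrt(3) (h(G, a) = sqrt(2)*sqrt(6) = 2*sqrt(3))
D(g) = 27/g**3 (D(g) = 27/((g**2*g)) = 27/(g**3) = 27/g**3)
B(U, W) = 27*W + 2*U*sqrt(3) (B(U, W) = (2*sqrt(3))*U + 27*W = 2*U*sqrt(3) + 27*W = 27*W + 2*U*sqrt(3))
D(49)/B(25 - 1*(-28), 69) = (27/49**3)/(27*69 + 2*(25 - 1*(-28))*sqrt(3)) = (27*(1/117649))/(1863 + 2*(25 + 28)*sqrt(3)) = 27/(117649*(1863 + 2*53*sqrt(3))) = 27/(117649*(1863 + 106*sqrt(3)))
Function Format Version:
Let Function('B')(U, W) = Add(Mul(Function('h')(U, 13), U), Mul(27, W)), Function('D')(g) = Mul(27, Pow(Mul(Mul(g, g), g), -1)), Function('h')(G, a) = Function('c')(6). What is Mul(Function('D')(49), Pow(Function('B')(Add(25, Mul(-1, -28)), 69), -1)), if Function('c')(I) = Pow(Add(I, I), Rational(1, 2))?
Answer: Add(Rational(16767, 134788929863), Mul(Rational(-954, 134788929863), Pow(3, Rational(1, 2)))) ≈ 1.1214e-7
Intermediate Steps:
Function('c')(I) = Mul(Pow(2, Rational(1, 2)), Pow(I, Rational(1, 2))) (Function('c')(I) = Pow(Mul(2, I), Rational(1, 2)) = Mul(Pow(2, Rational(1, 2)), Pow(I, Rational(1, 2))))
Function('h')(G, a) = Mul(2, Pow(3, Rational(1, 2))) (Function('h')(G, a) = Mul(Pow(2, Rational(1, 2)), Pow(6, Rational(1, 2))) = Mul(2, Pow(3, Rational(1, 2))))
Function('D')(g) = Mul(27, Pow(g, -3)) (Function('D')(g) = Mul(27, Pow(Mul(Pow(g, 2), g), -1)) = Mul(27, Pow(Pow(g, 3), -1)) = Mul(27, Pow(g, -3)))
Function('B')(U, W) = Add(Mul(27, W), Mul(2, U, Pow(3, Rational(1, 2)))) (Function('B')(U, W) = Add(Mul(Mul(2, Pow(3, Rational(1, 2))), U), Mul(27, W)) = Add(Mul(2, U, Pow(3, Rational(1, 2))), Mul(27, W)) = Add(Mul(27, W), Mul(2, U, Pow(3, Rational(1, 2)))))
Mul(Function('D')(49), Pow(Function('B')(Add(25, Mul(-1, -28)), 69), -1)) = Mul(Mul(27, Pow(49, -3)), Pow(Add(Mul(27, 69), Mul(2, Add(25, Mul(-1, -28)), Pow(3, Rational(1, 2)))), -1)) = Mul(Mul(27, Rational(1, 117649)), Pow(Add(1863, Mul(2, Add(25, 28), Pow(3, Rational(1, 2)))), -1)) = Mul(Rational(27, 117649), Pow(Add(1863, Mul(2, 53, Pow(3, Rational(1, 2)))), -1)) = Mul(Rational(27, 117649), Pow(Add(1863, Mul(106, Pow(3, Rational(1, 2)))), -1))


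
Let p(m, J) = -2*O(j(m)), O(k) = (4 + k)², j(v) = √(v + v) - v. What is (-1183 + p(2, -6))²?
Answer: 1476225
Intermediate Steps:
j(v) = -v + √2*√v (j(v) = √(2*v) - v = √2*√v - v = -v + √2*√v)
p(m, J) = -2*(4 - m + √2*√m)² (p(m, J) = -2*(4 + (-m + √2*√m))² = -2*(4 - m + √2*√m)²)
(-1183 + p(2, -6))² = (-1183 - 2*(4 - 1*2 + √2*√2)²)² = (-1183 - 2*(4 - 2 + 2)²)² = (-1183 - 2*4²)² = (-1183 - 2*16)² = (-1183 - 32)² = (-1215)² = 1476225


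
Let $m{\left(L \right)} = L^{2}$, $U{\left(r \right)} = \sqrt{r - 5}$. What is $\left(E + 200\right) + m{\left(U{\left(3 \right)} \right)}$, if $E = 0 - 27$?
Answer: $171$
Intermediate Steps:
$U{\left(r \right)} = \sqrt{-5 + r}$
$E = -27$ ($E = 0 - 27 = -27$)
$\left(E + 200\right) + m{\left(U{\left(3 \right)} \right)} = \left(-27 + 200\right) + \left(\sqrt{-5 + 3}\right)^{2} = 173 + \left(\sqrt{-2}\right)^{2} = 173 + \left(i \sqrt{2}\right)^{2} = 173 - 2 = 171$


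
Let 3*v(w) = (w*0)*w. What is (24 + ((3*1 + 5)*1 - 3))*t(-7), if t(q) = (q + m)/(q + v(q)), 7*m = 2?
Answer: 1363/49 ≈ 27.816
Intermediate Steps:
m = 2/7 (m = (1/7)*2 = 2/7 ≈ 0.28571)
v(w) = 0 (v(w) = ((w*0)*w)/3 = (0*w)/3 = (1/3)*0 = 0)
t(q) = (2/7 + q)/q (t(q) = (q + 2/7)/(q + 0) = (2/7 + q)/q)
(24 + ((3*1 + 5)*1 - 3))*t(-7) = (24 + ((3*1 + 5)*1 - 3))*((2/7 - 7)/(-7)) = (24 + ((3 + 5)*1 - 3))*(-1/7*(-47/7)) = (24 + (8*1 - 3))*(47/49) = (24 + (8 - 3))*(47/49) = (24 + 5)*(47/49) = 29*(47/49) = 1363/49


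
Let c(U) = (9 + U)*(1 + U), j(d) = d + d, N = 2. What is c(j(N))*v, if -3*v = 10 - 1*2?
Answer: -520/3 ≈ -173.33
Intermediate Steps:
v = -8/3 (v = -(10 - 1*2)/3 = -(10 - 2)/3 = -⅓*8 = -8/3 ≈ -2.6667)
j(d) = 2*d
c(U) = (1 + U)*(9 + U)
c(j(N))*v = (9 + (2*2)² + 10*(2*2))*(-8/3) = (9 + 4² + 10*4)*(-8/3) = (9 + 16 + 40)*(-8/3) = 65*(-8/3) = -520/3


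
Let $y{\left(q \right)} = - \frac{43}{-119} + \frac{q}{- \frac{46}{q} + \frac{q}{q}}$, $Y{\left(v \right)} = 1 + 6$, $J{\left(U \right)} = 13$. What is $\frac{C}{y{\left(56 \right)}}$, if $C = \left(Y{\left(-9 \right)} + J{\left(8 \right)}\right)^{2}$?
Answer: $\frac{238000}{186807} \approx 1.274$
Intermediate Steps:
$Y{\left(v \right)} = 7$
$y{\left(q \right)} = \frac{43}{119} + \frac{q}{1 - \frac{46}{q}}$ ($y{\left(q \right)} = \left(-43\right) \left(- \frac{1}{119}\right) + \frac{q}{- \frac{46}{q} + 1} = \frac{43}{119} + \frac{q}{1 - \frac{46}{q}}$)
$C = 400$ ($C = \left(7 + 13\right)^{2} = 20^{2} = 400$)
$\frac{C}{y{\left(56 \right)}} = \frac{400}{\frac{1}{119} \frac{1}{-46 + 56} \left(-1978 + 43 \cdot 56 + 119 \cdot 56^{2}\right)} = \frac{400}{\frac{1}{119} \cdot \frac{1}{10} \left(-1978 + 2408 + 119 \cdot 3136\right)} = \frac{400}{\frac{1}{119} \cdot \frac{1}{10} \left(-1978 + 2408 + 373184\right)} = \frac{400}{\frac{1}{119} \cdot \frac{1}{10} \cdot 373614} = \frac{400}{\frac{186807}{595}} = 400 \cdot \frac{595}{186807} = \frac{238000}{186807}$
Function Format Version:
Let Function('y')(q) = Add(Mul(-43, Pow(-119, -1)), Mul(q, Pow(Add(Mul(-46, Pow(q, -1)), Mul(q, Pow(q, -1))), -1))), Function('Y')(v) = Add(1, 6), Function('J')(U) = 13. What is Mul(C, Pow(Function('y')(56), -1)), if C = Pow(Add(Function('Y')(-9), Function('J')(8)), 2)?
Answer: Rational(238000, 186807) ≈ 1.2740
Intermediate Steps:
Function('Y')(v) = 7
Function('y')(q) = Add(Rational(43, 119), Mul(q, Pow(Add(1, Mul(-46, Pow(q, -1))), -1))) (Function('y')(q) = Add(Mul(-43, Rational(-1, 119)), Mul(q, Pow(Add(Mul(-46, Pow(q, -1)), 1), -1))) = Add(Rational(43, 119), Mul(q, Pow(Add(1, Mul(-46, Pow(q, -1))), -1))))
C = 400 (C = Pow(Add(7, 13), 2) = Pow(20, 2) = 400)
Mul(C, Pow(Function('y')(56), -1)) = Mul(400, Pow(Mul(Rational(1, 119), Pow(Add(-46, 56), -1), Add(-1978, Mul(43, 56), Mul(119, Pow(56, 2)))), -1)) = Mul(400, Pow(Mul(Rational(1, 119), Pow(10, -1), Add(-1978, 2408, Mul(119, 3136))), -1)) = Mul(400, Pow(Mul(Rational(1, 119), Rational(1, 10), Add(-1978, 2408, 373184)), -1)) = Mul(400, Pow(Mul(Rational(1, 119), Rational(1, 10), 373614), -1)) = Mul(400, Pow(Rational(186807, 595), -1)) = Mul(400, Rational(595, 186807)) = Rational(238000, 186807)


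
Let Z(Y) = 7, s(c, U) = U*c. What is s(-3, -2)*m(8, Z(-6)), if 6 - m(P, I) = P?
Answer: -12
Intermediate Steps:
m(P, I) = 6 - P
s(-3, -2)*m(8, Z(-6)) = (-2*(-3))*(6 - 1*8) = 6*(6 - 8) = 6*(-2) = -12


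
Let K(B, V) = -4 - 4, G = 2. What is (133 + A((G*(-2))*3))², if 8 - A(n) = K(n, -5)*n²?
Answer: 1671849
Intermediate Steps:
K(B, V) = -8
A(n) = 8 + 8*n² (A(n) = 8 - (-8)*n² = 8 + 8*n²)
(133 + A((G*(-2))*3))² = (133 + (8 + 8*((2*(-2))*3)²))² = (133 + (8 + 8*(-4*3)²))² = (133 + (8 + 8*(-12)²))² = (133 + (8 + 8*144))² = (133 + (8 + 1152))² = (133 + 1160)² = 1293² = 1671849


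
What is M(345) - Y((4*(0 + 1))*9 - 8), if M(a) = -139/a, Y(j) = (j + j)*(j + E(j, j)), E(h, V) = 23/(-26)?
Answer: -6812107/4485 ≈ -1518.9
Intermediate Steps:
E(h, V) = -23/26 (E(h, V) = 23*(-1/26) = -23/26)
Y(j) = 2*j*(-23/26 + j) (Y(j) = (j + j)*(j - 23/26) = (2*j)*(-23/26 + j) = 2*j*(-23/26 + j))
M(345) - Y((4*(0 + 1))*9 - 8) = -139/345 - ((4*(0 + 1))*9 - 8)*(-23 + 26*((4*(0 + 1))*9 - 8))/13 = -139*1/345 - ((4*1)*9 - 8)*(-23 + 26*((4*1)*9 - 8))/13 = -139/345 - (4*9 - 8)*(-23 + 26*(4*9 - 8))/13 = -139/345 - (36 - 8)*(-23 + 26*(36 - 8))/13 = -139/345 - 28*(-23 + 26*28)/13 = -139/345 - 28*(-23 + 728)/13 = -139/345 - 28*705/13 = -139/345 - 1*19740/13 = -139/345 - 19740/13 = -6812107/4485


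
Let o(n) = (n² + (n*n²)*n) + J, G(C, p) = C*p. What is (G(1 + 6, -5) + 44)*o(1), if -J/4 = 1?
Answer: -18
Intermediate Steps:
J = -4 (J = -4*1 = -4)
o(n) = -4 + n² + n⁴ (o(n) = (n² + (n*n²)*n) - 4 = (n² + n³*n) - 4 = (n² + n⁴) - 4 = -4 + n² + n⁴)
(G(1 + 6, -5) + 44)*o(1) = ((1 + 6)*(-5) + 44)*(-4 + 1² + 1⁴) = (7*(-5) + 44)*(-4 + 1 + 1) = (-35 + 44)*(-2) = 9*(-2) = -18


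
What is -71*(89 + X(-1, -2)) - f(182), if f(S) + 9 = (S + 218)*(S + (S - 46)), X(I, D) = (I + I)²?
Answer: -133794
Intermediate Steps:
X(I, D) = 4*I² (X(I, D) = (2*I)² = 4*I²)
f(S) = -9 + (-46 + 2*S)*(218 + S) (f(S) = -9 + (S + 218)*(S + (S - 46)) = -9 + (218 + S)*(S + (-46 + S)) = -9 + (218 + S)*(-46 + 2*S) = -9 + (-46 + 2*S)*(218 + S))
-71*(89 + X(-1, -2)) - f(182) = -71*(89 + 4*(-1)²) - (-10037 + 2*182² + 390*182) = -71*(89 + 4*1) - (-10037 + 2*33124 + 70980) = -71*(89 + 4) - (-10037 + 66248 + 70980) = -71*93 - 1*127191 = -6603 - 127191 = -133794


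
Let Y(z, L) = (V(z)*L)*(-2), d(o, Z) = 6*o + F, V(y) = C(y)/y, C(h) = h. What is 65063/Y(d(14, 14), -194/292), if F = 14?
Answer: 4749599/97 ≈ 48965.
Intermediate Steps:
V(y) = 1 (V(y) = y/y = 1)
d(o, Z) = 14 + 6*o (d(o, Z) = 6*o + 14 = 14 + 6*o)
Y(z, L) = -2*L (Y(z, L) = (1*L)*(-2) = L*(-2) = -2*L)
65063/Y(d(14, 14), -194/292) = 65063/((-(-388)/292)) = 65063/((-2*(-97/146))) = 65063/(97/73) = 65063*(73/97) = 4749599/97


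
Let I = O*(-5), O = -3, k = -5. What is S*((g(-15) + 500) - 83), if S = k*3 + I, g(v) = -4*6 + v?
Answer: 0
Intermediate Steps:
g(v) = -24 + v
I = 15 (I = -3*(-5) = 15)
S = 0 (S = -5*3 + 15 = -15 + 15 = 0)
S*((g(-15) + 500) - 83) = 0*(((-24 - 15) + 500) - 83) = 0*((-39 + 500) - 83) = 0*(461 - 83) = 0*378 = 0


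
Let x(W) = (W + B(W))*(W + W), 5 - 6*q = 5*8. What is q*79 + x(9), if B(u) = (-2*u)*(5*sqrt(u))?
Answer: -30953/6 ≈ -5158.8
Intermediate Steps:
B(u) = -10*u**(3/2)
q = -35/6 (q = 5/6 - 5*8/6 = 5/6 - 1/6*40 = 5/6 - 20/3 = -35/6 ≈ -5.8333)
x(W) = 2*W*(W - 10*W**(3/2)) (x(W) = (W - 10*W**(3/2))*(W + W) = (W - 10*W**(3/2))*(2*W) = 2*W*(W - 10*W**(3/2)))
q*79 + x(9) = -35/6*79 + (-20*9**(5/2) + 2*9**2) = -2765/6 + (-20*243 + 2*81) = -2765/6 + (-4860 + 162) = -2765/6 - 4698 = -30953/6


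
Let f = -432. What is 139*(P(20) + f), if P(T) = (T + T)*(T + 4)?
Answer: 73392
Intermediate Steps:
P(T) = 2*T*(4 + T) (P(T) = (2*T)*(4 + T) = 2*T*(4 + T))
139*(P(20) + f) = 139*(2*20*(4 + 20) - 432) = 139*(2*20*24 - 432) = 139*(960 - 432) = 139*528 = 73392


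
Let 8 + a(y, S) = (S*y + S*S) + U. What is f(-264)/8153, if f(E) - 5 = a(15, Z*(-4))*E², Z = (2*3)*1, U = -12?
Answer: 13660421/8153 ≈ 1675.5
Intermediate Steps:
Z = 6 (Z = 6*1 = 6)
a(y, S) = -20 + S² + S*y (a(y, S) = -8 + ((S*y + S*S) - 12) = -8 + ((S*y + S²) - 12) = -8 + ((S² + S*y) - 12) = -8 + (-12 + S² + S*y) = -20 + S² + S*y)
f(E) = 5 + 196*E² (f(E) = 5 + (-20 + (6*(-4))² + (6*(-4))*15)*E² = 5 + (-20 + (-24)² - 24*15)*E² = 5 + (-20 + 576 - 360)*E² = 5 + 196*E²)
f(-264)/8153 = (5 + 196*(-264)²)/8153 = (5 + 196*69696)*(1/8153) = (5 + 13660416)*(1/8153) = 13660421*(1/8153) = 13660421/8153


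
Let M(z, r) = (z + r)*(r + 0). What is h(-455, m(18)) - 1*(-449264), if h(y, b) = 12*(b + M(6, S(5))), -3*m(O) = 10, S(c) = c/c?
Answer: 449308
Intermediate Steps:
S(c) = 1
M(z, r) = r*(r + z) (M(z, r) = (r + z)*r = r*(r + z))
m(O) = -10/3 (m(O) = -⅓*10 = -10/3)
h(y, b) = 84 + 12*b (h(y, b) = 12*(b + 1*(1 + 6)) = 12*(b + 1*7) = 12*(b + 7) = 12*(7 + b) = 84 + 12*b)
h(-455, m(18)) - 1*(-449264) = (84 + 12*(-10/3)) - 1*(-449264) = (84 - 40) + 449264 = 44 + 449264 = 449308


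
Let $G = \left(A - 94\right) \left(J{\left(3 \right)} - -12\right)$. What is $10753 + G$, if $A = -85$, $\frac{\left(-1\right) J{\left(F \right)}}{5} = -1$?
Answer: $7710$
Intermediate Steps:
$J{\left(F \right)} = 5$ ($J{\left(F \right)} = \left(-5\right) \left(-1\right) = 5$)
$G = -3043$ ($G = \left(-85 - 94\right) \left(5 - -12\right) = - 179 \left(5 + 12\right) = \left(-179\right) 17 = -3043$)
$10753 + G = 10753 - 3043 = 7710$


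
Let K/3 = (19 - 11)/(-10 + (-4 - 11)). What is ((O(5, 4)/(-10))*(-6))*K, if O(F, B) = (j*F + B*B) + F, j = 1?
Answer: -1872/125 ≈ -14.976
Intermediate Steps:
O(F, B) = B**2 + 2*F (O(F, B) = (1*F + B*B) + F = (F + B**2) + F = B**2 + 2*F)
K = -24/25 (K = 3*((19 - 11)/(-10 + (-4 - 11))) = 3*(8/(-10 - 15)) = 3*(8/(-25)) = 3*(8*(-1/25)) = 3*(-8/25) = -24/25 ≈ -0.96000)
((O(5, 4)/(-10))*(-6))*K = (((4**2 + 2*5)/(-10))*(-6))*(-24/25) = (((16 + 10)*(-1/10))*(-6))*(-24/25) = ((26*(-1/10))*(-6))*(-24/25) = -13/5*(-6)*(-24/25) = (78/5)*(-24/25) = -1872/125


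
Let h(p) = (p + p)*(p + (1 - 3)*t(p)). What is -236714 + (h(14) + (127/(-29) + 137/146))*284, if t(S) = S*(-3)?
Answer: 1146577296/2117 ≈ 5.4161e+5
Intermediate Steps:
t(S) = -3*S
h(p) = 14*p**2 (h(p) = (p + p)*(p + (1 - 3)*(-3*p)) = (2*p)*(p - (-6)*p) = (2*p)*(p + 6*p) = (2*p)*(7*p) = 14*p**2)
-236714 + (h(14) + (127/(-29) + 137/146))*284 = -236714 + (14*14**2 + (127/(-29) + 137/146))*284 = -236714 + (14*196 + (127*(-1/29) + 137*(1/146)))*284 = -236714 + (2744 + (-127/29 + 137/146))*284 = -236714 + (2744 - 14569/4234)*284 = -236714 + (11603527/4234)*284 = -236714 + 1647700834/2117 = 1146577296/2117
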